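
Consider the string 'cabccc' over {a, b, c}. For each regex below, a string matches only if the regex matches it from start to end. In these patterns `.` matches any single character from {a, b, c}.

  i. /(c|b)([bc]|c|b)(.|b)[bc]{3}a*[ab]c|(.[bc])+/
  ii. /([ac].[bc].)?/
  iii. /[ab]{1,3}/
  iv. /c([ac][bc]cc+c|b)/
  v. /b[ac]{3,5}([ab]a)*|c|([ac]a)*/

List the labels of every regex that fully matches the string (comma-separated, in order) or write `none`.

iv

i → no match
ii → no match
iii → no match
iv → match
v → no match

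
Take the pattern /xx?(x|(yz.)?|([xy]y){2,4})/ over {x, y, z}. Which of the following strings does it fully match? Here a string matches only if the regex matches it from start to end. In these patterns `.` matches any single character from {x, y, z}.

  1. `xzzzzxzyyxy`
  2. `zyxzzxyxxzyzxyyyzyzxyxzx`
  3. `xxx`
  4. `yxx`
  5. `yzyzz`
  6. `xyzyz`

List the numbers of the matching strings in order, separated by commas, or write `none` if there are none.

1 → no match
2 → no match — must start with `x`
3 → match
4 → no match — must start with `x`
5 → no match — must start with `x`
6 → no match

3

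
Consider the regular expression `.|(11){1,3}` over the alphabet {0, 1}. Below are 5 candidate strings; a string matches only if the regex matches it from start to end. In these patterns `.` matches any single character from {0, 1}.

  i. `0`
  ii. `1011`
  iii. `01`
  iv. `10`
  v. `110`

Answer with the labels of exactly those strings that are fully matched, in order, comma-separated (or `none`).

i → match
ii → no match
iii → no match
iv → no match
v → no match

i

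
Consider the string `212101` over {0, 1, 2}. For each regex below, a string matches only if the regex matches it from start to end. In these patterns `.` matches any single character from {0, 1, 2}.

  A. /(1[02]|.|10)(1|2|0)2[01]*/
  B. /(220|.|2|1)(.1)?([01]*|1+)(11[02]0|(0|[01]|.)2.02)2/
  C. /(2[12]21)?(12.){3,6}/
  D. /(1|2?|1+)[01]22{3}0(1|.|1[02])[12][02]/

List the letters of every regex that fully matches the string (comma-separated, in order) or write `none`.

A

A → match
B → no match — must end with `2`
C → no match
D → no match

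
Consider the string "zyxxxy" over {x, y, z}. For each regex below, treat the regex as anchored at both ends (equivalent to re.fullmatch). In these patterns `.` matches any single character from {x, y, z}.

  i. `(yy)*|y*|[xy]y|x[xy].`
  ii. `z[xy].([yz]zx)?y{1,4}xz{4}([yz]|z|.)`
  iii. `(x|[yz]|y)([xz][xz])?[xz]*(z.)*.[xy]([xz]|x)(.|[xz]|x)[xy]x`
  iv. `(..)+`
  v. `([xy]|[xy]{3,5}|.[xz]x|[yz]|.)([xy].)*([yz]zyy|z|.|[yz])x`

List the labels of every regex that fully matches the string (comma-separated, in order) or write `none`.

i → no match
ii → no match
iii → no match — must end with "x"
iv → match
v → no match — must end with "x"

iv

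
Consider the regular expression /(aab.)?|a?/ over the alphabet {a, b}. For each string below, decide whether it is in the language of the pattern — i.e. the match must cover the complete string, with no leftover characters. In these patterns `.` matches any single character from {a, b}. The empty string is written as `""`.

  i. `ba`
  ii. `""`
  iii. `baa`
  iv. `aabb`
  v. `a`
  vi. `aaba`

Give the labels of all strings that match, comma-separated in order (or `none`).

ii, iv, v, vi

i → no match
ii → match
iii → no match
iv → match
v → match
vi → match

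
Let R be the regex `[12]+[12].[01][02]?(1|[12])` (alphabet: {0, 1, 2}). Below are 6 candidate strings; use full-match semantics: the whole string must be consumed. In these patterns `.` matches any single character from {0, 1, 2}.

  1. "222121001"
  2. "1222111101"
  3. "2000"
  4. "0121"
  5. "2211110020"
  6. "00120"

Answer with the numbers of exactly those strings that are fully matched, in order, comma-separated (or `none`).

1, 2

1 → match
2 → match
3 → no match
4 → no match
5 → no match
6 → no match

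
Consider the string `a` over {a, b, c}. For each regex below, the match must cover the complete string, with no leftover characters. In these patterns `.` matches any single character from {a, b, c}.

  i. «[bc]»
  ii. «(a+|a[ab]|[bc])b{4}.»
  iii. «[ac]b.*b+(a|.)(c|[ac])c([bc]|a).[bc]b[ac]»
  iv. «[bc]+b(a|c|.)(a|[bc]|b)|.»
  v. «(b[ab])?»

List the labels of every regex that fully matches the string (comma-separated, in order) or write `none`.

i → no match
ii → no match
iii → no match
iv → match
v → no match

iv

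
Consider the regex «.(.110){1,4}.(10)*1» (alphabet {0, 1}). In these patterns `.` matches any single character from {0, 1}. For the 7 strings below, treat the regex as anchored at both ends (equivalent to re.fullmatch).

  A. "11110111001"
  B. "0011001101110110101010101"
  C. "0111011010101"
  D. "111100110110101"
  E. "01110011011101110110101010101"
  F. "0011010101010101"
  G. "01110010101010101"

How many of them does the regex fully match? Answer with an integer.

A → match
B → match
C → match
D → match
E → match
F → no match
G → match
Total matched: 6

6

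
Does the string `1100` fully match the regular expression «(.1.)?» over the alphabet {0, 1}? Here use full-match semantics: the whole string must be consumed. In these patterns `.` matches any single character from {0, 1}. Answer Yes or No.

No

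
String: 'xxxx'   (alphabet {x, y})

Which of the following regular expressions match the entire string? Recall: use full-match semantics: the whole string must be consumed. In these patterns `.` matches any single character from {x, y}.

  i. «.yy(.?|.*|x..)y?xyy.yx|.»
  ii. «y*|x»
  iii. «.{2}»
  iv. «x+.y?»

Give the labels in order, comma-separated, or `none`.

i → no match
ii → no match
iii → no match
iv → match

iv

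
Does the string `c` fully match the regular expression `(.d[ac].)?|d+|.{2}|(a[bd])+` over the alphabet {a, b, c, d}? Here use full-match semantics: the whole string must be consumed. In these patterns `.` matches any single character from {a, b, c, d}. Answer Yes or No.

No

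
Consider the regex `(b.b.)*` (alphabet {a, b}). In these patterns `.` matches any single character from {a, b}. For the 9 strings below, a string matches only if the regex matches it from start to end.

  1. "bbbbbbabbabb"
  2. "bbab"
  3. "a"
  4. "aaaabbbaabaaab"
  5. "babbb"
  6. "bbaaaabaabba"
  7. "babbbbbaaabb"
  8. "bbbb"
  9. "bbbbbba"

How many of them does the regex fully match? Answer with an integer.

1 → no match
2 → no match
3 → no match
4 → no match
5 → no match
6 → no match
7 → no match
8 → match
9 → no match
Total matched: 1

1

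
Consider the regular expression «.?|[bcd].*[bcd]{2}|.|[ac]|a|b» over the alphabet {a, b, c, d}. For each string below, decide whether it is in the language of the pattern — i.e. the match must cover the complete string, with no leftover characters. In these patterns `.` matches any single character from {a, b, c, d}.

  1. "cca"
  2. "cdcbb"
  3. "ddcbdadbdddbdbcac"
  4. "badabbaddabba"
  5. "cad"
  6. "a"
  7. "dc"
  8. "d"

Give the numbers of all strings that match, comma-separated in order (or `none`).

2, 6, 8

1 → no match
2 → match
3 → no match
4 → no match
5 → no match
6 → match
7 → no match
8 → match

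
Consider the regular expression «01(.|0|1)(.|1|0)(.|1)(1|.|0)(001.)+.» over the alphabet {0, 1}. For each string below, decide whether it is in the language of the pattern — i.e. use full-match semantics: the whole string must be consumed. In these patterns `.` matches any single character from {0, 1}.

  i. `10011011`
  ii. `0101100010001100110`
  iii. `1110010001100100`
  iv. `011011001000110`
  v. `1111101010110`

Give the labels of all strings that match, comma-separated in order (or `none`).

ii, iv

i. `10011011` → no match — must start with `01`
ii → match
iii → no match — must start with `01`
iv → match
v → no match — must start with `01`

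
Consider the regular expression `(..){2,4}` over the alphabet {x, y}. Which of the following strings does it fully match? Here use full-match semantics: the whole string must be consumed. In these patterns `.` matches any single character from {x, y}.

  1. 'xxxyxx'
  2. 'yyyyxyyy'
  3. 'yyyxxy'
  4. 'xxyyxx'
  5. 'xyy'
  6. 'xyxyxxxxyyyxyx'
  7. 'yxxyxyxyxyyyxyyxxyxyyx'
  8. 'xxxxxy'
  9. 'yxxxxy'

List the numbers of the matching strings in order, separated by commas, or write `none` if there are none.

1 → match
2 → match
3 → match
4 → match
5 → no match
6 → no match
7 → no match
8 → match
9 → match

1, 2, 3, 4, 8, 9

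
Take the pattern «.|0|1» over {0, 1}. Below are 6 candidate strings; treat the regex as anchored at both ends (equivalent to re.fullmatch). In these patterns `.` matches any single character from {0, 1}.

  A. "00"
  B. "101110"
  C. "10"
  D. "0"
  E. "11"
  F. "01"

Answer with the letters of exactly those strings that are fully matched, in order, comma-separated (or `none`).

D

A → no match
B → no match
C → no match
D → match
E → no match
F → no match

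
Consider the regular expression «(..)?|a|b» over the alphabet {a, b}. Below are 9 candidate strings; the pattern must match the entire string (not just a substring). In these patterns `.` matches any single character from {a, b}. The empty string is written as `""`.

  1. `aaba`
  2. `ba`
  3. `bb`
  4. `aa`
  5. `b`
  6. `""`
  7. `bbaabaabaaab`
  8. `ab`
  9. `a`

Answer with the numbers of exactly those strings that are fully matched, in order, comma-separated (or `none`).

2, 3, 4, 5, 6, 8, 9

1 → no match
2 → match
3 → match
4 → match
5 → match
6 → match
7 → no match
8 → match
9 → match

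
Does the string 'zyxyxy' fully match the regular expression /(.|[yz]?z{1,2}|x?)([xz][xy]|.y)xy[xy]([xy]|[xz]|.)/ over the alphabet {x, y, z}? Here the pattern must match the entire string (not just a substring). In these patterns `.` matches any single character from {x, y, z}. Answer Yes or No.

Yes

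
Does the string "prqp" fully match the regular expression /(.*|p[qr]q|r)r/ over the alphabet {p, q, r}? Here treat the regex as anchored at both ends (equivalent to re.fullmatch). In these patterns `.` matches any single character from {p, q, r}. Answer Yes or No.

No

Every match must end with "r", but "prqp" does not.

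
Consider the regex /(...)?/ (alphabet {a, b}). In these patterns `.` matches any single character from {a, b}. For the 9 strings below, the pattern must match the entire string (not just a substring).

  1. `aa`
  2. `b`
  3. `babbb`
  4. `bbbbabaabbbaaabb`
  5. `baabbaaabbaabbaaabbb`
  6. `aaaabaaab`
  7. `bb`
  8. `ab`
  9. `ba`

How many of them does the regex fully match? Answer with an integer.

0

1 → no match
2 → no match
3 → no match
4 → no match
5 → no match
6 → no match
7 → no match
8 → no match
9 → no match
Total matched: 0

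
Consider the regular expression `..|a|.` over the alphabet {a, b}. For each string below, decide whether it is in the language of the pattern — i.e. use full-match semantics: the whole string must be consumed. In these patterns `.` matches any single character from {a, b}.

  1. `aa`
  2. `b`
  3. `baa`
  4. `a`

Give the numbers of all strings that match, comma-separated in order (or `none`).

1, 2, 4

1 → match
2 → match
3 → no match
4 → match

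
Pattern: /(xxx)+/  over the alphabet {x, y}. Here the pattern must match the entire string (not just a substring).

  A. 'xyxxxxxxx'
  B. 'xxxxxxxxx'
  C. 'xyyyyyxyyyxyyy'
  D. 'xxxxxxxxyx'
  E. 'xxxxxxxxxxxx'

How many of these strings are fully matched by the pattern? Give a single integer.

A → no match — must start with 'xxx'
B → match
C → no match — must start with 'xxx'
D → no match — must end with 'xxx'
E → match
Total matched: 2

2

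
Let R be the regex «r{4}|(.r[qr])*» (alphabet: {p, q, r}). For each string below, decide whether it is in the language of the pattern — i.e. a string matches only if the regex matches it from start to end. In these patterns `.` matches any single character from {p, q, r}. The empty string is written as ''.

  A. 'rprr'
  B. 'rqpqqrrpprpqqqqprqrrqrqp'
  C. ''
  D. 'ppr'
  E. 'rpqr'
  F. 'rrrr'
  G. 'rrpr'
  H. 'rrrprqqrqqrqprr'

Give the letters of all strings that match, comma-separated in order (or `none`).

C, F, H

A → no match
B → no match
C → match
D → no match
E → no match
F → match
G → no match
H → match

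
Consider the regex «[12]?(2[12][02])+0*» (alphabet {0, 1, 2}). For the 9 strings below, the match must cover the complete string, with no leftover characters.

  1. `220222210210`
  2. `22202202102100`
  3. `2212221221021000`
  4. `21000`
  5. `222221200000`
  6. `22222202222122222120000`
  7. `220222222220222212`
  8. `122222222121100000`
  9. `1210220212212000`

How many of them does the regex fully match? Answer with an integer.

1. `220222210210` → match
2 → match
3 → no match
4. `21000` → match
5. `222221200000` → match
6 → match
7 → match
8 → no match
9 → match
Total matched: 7

7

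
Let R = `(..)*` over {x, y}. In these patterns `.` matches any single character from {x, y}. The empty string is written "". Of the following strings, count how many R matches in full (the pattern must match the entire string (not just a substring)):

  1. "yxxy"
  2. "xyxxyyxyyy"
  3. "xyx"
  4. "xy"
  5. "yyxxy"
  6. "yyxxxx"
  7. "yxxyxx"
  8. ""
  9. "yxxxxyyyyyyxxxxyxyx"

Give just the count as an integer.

1 → match
2 → match
3 → no match
4 → match
5 → no match
6 → match
7 → match
8 → match
9 → no match
Total matched: 6

6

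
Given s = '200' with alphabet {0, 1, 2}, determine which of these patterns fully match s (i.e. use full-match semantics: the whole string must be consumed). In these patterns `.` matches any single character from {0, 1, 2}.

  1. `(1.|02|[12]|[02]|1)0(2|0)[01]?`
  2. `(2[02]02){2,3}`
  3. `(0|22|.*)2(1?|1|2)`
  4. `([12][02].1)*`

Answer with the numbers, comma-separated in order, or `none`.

1 → match
2 → no match — must end with '02'
3 → no match
4 → no match

1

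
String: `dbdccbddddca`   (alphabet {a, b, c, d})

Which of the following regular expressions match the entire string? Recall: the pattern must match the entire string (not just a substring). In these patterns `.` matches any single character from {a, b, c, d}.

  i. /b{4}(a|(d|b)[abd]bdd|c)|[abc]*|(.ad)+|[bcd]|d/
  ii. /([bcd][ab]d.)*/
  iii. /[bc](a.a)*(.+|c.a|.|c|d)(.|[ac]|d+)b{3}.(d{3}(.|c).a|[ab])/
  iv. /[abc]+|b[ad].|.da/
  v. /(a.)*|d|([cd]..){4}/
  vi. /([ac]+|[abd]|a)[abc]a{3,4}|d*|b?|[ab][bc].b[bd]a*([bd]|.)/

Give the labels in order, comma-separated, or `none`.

v

i → no match
ii → no match
iii → no match
iv → no match
v → match
vi → no match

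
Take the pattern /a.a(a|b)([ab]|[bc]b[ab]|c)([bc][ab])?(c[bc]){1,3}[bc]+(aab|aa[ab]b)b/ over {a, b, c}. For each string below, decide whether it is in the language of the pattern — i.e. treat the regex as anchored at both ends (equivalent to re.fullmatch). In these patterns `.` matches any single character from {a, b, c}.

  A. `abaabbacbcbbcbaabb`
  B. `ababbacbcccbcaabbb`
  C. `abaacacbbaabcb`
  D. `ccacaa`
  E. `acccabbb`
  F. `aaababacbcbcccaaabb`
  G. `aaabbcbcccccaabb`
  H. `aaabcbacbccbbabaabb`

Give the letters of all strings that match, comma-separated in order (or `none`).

A, F, G

A → match
B → no match
C → no match
D. `ccacaa` → no match — must start with `a`
E. `acccabbb` → no match
F → match
G → match
H → no match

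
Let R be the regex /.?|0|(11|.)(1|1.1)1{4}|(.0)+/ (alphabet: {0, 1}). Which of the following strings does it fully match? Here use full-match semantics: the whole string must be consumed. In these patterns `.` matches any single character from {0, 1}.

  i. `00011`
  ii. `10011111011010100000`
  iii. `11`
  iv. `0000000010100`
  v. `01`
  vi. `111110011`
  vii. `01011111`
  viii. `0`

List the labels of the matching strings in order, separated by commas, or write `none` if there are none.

i → no match
ii → no match
iii → no match
iv → no match
v → no match
vi → no match
vii → match
viii → match

vii, viii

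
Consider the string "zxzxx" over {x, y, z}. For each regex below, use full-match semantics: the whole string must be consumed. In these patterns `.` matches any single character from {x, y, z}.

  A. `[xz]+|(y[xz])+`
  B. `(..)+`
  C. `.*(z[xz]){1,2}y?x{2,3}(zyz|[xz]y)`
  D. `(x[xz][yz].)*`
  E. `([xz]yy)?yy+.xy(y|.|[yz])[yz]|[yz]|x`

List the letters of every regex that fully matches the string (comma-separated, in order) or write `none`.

A → match
B → no match
C → no match
D → no match
E → no match

A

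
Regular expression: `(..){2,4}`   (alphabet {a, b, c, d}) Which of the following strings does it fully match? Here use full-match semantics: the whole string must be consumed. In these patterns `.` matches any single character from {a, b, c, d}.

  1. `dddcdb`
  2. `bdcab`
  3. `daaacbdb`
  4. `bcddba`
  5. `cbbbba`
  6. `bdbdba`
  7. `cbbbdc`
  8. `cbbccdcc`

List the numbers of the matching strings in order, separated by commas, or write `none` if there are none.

1, 3, 4, 5, 6, 7, 8

1 → match
2 → no match
3 → match
4 → match
5 → match
6 → match
7 → match
8 → match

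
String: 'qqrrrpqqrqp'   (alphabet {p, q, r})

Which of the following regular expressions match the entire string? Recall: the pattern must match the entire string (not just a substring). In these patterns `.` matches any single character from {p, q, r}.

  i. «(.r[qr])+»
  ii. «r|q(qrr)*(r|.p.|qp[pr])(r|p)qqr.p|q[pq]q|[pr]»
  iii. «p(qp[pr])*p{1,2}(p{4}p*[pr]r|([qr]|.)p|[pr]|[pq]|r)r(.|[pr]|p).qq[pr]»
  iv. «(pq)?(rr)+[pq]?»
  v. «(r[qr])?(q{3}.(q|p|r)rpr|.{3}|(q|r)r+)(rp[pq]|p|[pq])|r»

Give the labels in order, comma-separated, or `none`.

ii

i → no match
ii → match
iii → no match — must start with 'p'
iv → no match
v → no match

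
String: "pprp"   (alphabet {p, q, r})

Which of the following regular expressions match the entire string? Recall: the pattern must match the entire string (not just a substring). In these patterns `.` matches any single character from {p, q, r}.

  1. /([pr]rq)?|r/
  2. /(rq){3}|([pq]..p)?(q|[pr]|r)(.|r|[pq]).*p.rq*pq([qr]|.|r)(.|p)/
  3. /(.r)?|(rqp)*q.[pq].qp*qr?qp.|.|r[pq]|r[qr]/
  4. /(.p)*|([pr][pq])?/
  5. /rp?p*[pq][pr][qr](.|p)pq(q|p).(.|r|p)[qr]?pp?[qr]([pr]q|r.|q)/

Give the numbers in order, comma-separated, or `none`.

4

1 → no match
2 → no match
3 → no match
4 → match
5 → no match — must start with "r"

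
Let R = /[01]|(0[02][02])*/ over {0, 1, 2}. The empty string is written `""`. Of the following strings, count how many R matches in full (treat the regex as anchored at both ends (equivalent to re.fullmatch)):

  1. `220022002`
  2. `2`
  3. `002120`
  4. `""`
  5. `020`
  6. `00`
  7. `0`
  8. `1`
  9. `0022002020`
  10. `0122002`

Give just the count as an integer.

4

1 → no match
2 → no match
3 → no match
4 → match
5 → match
6 → no match
7 → match
8 → match
9 → no match
10 → no match
Total matched: 4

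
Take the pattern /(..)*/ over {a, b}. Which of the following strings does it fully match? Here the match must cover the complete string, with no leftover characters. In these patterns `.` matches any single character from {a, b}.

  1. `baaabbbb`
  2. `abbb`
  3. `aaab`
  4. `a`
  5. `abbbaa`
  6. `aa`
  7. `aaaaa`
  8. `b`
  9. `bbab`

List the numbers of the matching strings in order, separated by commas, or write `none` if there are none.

1, 2, 3, 5, 6, 9

1 → match
2 → match
3 → match
4 → no match
5 → match
6 → match
7 → no match
8 → no match
9 → match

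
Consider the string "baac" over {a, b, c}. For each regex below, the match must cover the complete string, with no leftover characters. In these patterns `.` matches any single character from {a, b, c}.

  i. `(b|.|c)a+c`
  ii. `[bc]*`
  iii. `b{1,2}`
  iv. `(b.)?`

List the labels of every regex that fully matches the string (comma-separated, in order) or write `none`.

i

i → match
ii → no match
iii → no match — must end with "b"
iv → no match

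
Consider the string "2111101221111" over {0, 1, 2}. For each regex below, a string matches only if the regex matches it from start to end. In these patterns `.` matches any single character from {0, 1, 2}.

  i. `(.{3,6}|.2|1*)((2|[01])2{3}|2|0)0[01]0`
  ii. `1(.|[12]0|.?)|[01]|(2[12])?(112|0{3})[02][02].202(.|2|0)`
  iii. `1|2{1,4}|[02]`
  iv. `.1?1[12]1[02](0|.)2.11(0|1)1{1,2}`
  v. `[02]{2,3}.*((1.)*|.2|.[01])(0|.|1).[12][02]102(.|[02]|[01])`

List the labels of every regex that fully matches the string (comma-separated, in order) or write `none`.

i → no match — must end with "0"
ii → no match
iii → no match
iv → match
v → no match

iv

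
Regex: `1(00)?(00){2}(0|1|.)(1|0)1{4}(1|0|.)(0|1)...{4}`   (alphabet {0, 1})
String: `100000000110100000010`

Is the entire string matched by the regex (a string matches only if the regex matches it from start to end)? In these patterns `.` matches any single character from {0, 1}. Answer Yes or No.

No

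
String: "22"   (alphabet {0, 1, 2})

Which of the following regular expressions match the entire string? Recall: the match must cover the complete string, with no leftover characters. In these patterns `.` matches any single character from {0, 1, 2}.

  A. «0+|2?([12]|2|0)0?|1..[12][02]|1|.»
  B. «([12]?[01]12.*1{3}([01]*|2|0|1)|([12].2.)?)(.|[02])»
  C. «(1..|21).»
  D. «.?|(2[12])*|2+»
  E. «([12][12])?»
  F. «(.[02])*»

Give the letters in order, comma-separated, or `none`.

A, D, E, F

A → match
B → no match
C → no match
D → match
E → match
F → match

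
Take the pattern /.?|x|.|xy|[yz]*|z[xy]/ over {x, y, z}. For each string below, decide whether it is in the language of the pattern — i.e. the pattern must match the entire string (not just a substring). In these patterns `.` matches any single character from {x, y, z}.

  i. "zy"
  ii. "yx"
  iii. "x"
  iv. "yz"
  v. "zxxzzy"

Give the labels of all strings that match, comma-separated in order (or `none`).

i, iii, iv

i. "zy" → match
ii. "yx" → no match
iii. "x" → match
iv. "yz" → match
v. "zxxzzy" → no match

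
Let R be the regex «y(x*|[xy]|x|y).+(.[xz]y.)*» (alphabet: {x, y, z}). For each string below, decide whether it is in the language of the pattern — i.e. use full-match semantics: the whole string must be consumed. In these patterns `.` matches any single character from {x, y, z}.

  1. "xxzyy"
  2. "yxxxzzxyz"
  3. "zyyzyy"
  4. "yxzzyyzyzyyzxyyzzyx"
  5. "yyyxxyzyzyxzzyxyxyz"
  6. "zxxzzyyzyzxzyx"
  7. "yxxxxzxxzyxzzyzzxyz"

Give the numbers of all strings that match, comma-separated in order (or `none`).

2, 4, 5, 7

1. "xxzyy" → no match — must start with "y"
2. "yxxxzzxyz" → match
3. "zyyzyy" → no match — must start with "y"
4 → match
5 → match
6 → no match — must start with "y"
7 → match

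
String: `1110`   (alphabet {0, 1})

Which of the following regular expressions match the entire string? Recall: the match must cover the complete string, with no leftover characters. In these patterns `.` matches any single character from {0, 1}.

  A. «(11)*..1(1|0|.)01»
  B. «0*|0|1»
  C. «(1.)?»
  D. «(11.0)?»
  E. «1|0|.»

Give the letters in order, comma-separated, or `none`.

A → no match — must end with `01`
B → no match
C → no match
D → match
E → no match

D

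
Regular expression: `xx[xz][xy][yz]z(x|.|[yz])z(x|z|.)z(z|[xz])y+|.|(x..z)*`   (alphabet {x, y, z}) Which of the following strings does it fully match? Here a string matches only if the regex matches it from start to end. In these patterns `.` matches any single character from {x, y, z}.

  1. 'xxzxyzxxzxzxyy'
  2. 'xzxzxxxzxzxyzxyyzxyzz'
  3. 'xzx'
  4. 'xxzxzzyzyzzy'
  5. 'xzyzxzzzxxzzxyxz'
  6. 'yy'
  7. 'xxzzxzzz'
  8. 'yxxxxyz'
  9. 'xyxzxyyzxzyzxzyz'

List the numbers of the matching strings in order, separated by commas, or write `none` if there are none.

4, 5, 7, 9

1 → no match
2 → no match
3 → no match
4 → match
5 → match
6 → no match
7 → match
8 → no match
9 → match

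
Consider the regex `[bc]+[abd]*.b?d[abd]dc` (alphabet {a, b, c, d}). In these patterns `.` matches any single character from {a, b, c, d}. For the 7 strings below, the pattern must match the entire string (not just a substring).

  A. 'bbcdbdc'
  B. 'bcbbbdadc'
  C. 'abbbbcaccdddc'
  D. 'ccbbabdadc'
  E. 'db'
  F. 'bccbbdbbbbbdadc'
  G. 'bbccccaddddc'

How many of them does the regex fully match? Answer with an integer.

5

A → match
B → match
C → no match
D → match
E → no match — must end with 'dc'
F → match
G → match
Total matched: 5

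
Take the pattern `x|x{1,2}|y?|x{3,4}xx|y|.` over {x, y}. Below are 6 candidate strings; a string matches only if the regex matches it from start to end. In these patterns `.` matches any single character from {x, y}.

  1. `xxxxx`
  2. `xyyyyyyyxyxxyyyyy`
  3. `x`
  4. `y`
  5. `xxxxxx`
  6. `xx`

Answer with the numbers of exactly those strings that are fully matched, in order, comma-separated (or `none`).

1 → match
2 → no match
3 → match
4 → match
5 → match
6 → match

1, 3, 4, 5, 6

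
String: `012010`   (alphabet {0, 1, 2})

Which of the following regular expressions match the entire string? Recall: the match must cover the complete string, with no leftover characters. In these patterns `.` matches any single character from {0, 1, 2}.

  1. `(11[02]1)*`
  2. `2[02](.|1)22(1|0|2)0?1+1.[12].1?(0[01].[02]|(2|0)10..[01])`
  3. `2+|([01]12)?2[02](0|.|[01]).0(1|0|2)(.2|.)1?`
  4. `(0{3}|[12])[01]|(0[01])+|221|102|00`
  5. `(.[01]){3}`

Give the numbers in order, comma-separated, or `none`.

1 → no match
2 → no match — must start with `2`
3 → no match
4 → no match
5 → match

5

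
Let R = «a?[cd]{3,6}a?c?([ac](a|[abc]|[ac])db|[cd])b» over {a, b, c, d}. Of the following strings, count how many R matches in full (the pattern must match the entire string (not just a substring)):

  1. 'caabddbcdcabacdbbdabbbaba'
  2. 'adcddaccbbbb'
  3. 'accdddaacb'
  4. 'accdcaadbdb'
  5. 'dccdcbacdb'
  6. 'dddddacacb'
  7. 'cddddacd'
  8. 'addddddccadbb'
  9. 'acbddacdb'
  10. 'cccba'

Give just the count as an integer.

1 → no match — must end with 'b'
2 → no match
3 → no match
4 → no match
5 → no match
6 → no match
7 → no match — must end with 'b'
8 → match
9 → no match
10 → no match — must end with 'b'
Total matched: 1

1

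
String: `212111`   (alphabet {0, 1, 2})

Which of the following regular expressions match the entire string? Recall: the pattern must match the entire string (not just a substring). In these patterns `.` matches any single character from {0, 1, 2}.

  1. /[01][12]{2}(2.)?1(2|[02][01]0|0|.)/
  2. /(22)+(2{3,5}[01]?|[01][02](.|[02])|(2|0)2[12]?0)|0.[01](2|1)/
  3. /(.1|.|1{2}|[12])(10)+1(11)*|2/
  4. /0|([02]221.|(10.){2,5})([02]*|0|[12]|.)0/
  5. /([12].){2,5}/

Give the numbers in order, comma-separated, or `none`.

1 → no match
2 → no match
3 → no match
4 → no match — must end with `0`
5 → match

5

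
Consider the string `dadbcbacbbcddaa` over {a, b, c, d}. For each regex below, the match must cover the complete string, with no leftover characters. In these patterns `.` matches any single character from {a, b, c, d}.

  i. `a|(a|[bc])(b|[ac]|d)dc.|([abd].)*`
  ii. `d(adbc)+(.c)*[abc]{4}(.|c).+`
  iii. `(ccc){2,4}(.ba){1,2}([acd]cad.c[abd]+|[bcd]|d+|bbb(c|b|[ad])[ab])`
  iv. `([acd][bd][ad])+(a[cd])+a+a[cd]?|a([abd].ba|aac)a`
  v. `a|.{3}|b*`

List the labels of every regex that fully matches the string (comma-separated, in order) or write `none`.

i → no match
ii → match
iii → no match — must start with `ccc`
iv → no match
v → no match

ii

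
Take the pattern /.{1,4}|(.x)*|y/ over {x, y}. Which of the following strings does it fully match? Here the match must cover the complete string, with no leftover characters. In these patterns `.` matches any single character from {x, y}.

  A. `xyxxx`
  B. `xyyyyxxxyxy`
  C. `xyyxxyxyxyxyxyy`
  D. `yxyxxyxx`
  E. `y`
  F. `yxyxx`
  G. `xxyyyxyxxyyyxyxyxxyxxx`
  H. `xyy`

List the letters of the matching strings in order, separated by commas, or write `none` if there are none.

A → no match
B → no match
C → no match
D → no match
E → match
F → no match
G → no match
H → match

E, H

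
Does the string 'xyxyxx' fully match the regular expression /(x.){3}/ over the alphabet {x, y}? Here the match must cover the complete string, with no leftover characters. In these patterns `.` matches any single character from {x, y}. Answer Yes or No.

Yes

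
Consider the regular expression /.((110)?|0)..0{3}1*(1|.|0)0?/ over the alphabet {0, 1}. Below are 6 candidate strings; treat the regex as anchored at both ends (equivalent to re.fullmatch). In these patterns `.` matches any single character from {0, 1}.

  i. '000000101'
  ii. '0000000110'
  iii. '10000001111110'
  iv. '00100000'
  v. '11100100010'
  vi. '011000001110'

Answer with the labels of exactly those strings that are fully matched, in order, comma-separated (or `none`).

ii, iii, iv, v

i → no match
ii → match
iii → match
iv → match
v → match
vi → no match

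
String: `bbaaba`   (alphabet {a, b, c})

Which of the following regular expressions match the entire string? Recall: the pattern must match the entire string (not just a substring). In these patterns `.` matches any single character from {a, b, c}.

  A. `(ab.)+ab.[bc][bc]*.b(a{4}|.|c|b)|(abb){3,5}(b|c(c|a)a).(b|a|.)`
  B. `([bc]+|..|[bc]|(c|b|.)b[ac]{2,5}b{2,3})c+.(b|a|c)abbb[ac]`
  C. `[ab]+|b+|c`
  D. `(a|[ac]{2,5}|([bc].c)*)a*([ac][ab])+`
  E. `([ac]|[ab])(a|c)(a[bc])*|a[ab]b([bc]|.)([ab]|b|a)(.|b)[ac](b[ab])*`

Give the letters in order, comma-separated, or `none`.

A → no match
B → no match
C → match
D → no match
E → no match

C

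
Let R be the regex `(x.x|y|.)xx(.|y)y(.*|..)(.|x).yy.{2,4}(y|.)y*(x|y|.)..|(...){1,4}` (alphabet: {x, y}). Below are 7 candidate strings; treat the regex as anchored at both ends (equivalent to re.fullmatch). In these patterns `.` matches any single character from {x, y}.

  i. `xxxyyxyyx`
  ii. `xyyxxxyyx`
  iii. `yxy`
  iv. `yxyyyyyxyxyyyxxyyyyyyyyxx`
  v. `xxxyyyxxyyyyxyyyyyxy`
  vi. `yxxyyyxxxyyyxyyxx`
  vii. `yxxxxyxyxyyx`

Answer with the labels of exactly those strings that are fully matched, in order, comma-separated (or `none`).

i → match
ii → match
iii → match
iv → no match
v → match
vi → match
vii → match

i, ii, iii, v, vi, vii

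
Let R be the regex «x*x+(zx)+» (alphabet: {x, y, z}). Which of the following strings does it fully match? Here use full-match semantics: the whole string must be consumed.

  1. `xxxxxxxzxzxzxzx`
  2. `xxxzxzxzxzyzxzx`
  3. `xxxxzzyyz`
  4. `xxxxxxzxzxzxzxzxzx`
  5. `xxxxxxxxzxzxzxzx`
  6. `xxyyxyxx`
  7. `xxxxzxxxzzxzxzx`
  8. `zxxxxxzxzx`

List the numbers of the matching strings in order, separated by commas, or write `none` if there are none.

1, 4, 5

1 → match
2 → no match
3 → no match — must end with `zx`
4 → match
5 → match
6 → no match — must end with `zx`
7 → no match
8 → no match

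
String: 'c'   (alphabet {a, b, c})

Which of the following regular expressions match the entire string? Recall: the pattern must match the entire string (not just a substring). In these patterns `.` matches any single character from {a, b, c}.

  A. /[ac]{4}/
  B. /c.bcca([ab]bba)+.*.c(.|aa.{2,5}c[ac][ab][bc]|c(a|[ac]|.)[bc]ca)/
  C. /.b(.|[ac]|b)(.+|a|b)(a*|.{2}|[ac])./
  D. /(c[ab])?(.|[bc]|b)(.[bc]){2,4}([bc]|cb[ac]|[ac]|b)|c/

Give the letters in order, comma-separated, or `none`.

D

A → no match
B → no match
C → no match
D → match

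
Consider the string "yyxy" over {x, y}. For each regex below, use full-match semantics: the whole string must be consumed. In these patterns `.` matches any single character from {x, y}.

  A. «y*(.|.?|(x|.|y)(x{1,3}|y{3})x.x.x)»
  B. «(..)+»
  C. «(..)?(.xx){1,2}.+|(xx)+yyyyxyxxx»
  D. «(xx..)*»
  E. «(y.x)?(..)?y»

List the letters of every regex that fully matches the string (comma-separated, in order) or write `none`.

B, E

A → no match
B → match
C → no match
D → no match
E → match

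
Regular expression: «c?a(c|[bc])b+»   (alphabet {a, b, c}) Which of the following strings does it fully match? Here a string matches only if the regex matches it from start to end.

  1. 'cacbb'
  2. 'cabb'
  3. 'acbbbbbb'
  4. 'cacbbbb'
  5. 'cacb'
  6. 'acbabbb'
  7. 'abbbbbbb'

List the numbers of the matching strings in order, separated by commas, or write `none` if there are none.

1, 2, 3, 4, 5, 7

1 → match
2 → match
3 → match
4 → match
5 → match
6 → no match
7 → match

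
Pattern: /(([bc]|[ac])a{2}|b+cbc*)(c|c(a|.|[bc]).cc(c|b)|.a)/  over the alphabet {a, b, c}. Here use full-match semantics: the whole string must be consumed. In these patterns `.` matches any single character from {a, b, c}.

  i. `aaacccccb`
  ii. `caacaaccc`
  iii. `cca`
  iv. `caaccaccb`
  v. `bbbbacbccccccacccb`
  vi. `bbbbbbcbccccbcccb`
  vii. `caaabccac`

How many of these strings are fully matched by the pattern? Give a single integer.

4

i → match
ii → match
iii → no match
iv → match
v → no match
vi → match
vii → no match
Total matched: 4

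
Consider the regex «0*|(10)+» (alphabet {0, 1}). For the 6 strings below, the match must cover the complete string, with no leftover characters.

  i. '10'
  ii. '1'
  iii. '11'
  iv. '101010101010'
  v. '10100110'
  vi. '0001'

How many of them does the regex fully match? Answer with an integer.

i → match
ii → no match
iii → no match
iv → match
v → no match
vi → no match
Total matched: 2

2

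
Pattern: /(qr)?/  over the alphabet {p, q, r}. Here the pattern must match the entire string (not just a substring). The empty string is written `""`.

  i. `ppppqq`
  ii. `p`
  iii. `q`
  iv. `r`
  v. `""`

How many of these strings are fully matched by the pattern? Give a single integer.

1

i → no match
ii → no match
iii → no match
iv → no match
v → match
Total matched: 1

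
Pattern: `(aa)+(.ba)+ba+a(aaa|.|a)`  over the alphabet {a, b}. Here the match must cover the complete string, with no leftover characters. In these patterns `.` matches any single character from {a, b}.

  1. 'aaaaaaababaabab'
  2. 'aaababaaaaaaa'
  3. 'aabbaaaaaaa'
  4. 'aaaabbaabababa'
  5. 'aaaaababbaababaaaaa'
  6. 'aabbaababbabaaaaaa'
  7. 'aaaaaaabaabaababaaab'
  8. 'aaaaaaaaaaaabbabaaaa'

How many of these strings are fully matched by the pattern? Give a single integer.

1 → no match
2 → match
3. 'aabbaaaaaaa' → no match
4 → no match
5 → match
6 → match
7 → match
8 → match
Total matched: 5

5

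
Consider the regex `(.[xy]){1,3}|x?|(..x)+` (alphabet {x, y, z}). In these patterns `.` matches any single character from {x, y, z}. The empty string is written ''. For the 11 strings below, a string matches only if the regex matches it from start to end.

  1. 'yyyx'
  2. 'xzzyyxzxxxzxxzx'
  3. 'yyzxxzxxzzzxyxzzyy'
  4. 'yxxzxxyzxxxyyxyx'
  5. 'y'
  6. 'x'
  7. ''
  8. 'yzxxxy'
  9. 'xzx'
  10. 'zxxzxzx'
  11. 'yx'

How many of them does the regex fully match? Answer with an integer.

1 → match
2 → no match
3 → no match
4 → no match
5 → no match
6 → match
7 → match
8 → no match
9 → match
10 → no match
11 → match
Total matched: 5

5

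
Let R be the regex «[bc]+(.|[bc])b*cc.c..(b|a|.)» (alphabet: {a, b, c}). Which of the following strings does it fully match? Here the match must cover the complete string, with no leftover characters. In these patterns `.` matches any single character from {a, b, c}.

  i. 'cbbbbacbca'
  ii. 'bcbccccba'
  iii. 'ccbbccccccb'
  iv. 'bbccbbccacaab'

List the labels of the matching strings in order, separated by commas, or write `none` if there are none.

i. 'cbbbbacbca' → no match
ii. 'bcbccccba' → no match
iii. 'ccbbccccccb' → match
iv → match

iii, iv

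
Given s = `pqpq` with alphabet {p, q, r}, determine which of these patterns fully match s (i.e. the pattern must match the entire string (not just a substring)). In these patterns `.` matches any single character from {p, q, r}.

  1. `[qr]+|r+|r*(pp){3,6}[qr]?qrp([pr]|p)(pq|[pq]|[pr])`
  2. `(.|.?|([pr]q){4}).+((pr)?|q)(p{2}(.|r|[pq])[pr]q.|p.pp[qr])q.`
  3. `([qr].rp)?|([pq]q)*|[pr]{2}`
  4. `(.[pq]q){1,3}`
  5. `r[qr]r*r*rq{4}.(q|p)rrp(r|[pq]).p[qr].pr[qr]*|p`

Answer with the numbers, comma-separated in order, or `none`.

1 → no match
2 → no match
3 → match
4 → no match
5 → no match

3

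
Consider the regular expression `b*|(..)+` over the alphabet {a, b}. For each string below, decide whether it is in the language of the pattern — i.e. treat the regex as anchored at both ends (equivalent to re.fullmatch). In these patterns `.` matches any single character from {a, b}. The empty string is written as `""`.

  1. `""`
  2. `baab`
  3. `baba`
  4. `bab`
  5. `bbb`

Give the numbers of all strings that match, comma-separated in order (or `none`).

1. `""` → match
2. `baab` → match
3. `baba` → match
4. `bab` → no match
5. `bbb` → match

1, 2, 3, 5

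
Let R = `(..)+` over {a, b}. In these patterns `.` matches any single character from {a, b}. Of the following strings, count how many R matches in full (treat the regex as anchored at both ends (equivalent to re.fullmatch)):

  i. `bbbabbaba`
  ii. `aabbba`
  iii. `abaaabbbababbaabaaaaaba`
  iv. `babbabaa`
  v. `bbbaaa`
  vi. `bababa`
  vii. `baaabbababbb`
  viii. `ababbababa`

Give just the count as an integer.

6

i. `bbbabbaba` → no match
ii. `aabbba` → match
iii → no match
iv. `babbabaa` → match
v. `bbbaaa` → match
vi. `bababa` → match
vii. `baaabbababbb` → match
viii. `ababbababa` → match
Total matched: 6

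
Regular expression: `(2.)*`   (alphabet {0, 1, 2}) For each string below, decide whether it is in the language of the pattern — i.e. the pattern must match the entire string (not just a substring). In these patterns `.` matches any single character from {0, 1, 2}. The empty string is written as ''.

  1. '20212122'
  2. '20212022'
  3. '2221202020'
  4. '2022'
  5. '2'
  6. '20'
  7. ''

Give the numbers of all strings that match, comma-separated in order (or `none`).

1. '20212122' → match
2. '20212022' → match
3. '2221202020' → match
4. '2022' → match
5. '2' → no match
6. '20' → match
7. '' → match

1, 2, 3, 4, 6, 7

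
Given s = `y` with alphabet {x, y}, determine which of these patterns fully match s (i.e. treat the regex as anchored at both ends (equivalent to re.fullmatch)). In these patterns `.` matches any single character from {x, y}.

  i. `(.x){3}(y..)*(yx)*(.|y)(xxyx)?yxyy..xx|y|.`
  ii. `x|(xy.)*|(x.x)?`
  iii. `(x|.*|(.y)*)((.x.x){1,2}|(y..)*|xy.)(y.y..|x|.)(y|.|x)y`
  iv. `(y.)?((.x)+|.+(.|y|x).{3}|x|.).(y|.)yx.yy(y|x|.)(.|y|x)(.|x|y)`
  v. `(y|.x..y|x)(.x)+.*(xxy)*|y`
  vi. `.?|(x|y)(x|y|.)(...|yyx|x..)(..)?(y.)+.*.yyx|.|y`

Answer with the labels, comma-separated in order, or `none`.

i → match
ii → no match
iii → no match
iv → no match
v → match
vi → match

i, v, vi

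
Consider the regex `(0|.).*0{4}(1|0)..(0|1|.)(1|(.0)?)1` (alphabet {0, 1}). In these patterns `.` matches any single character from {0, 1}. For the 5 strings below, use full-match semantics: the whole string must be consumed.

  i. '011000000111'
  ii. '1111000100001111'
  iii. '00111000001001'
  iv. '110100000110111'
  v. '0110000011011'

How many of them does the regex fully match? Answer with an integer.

4

i → match
ii → no match
iii → match
iv → match
v → match
Total matched: 4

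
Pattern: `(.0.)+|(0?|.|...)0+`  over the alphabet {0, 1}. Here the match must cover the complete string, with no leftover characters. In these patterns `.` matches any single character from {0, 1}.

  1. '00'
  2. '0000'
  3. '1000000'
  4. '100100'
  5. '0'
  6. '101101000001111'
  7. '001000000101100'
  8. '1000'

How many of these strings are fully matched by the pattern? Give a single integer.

1 → match
2 → match
3 → match
4 → match
5 → match
6 → no match
7 → match
8 → match
Total matched: 7

7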